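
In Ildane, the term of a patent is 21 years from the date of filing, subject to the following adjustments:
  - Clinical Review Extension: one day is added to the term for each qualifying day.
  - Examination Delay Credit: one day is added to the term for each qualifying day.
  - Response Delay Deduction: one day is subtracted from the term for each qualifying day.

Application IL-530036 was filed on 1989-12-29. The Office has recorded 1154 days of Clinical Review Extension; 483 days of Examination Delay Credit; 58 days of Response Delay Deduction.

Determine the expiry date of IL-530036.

Base term: filing date + 21 years → 29 December 2010.
Clinical Review Extension: +1154 days → 25 February 2014.
Examination Delay Credit: +483 days → 23 June 2015.
Response Delay Deduction: −58 days → 26 April 2015.

2015-04-26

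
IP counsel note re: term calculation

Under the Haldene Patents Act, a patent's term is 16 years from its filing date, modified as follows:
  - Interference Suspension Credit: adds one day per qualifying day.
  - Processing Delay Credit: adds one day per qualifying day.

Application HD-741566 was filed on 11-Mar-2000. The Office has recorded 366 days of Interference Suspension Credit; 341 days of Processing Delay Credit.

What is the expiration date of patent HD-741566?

February 16, 2018

Base term: filing date + 16 years → 11 March 2016.
Interference Suspension Credit: +366 days → 12 March 2017.
Processing Delay Credit: +341 days → 16 February 2018.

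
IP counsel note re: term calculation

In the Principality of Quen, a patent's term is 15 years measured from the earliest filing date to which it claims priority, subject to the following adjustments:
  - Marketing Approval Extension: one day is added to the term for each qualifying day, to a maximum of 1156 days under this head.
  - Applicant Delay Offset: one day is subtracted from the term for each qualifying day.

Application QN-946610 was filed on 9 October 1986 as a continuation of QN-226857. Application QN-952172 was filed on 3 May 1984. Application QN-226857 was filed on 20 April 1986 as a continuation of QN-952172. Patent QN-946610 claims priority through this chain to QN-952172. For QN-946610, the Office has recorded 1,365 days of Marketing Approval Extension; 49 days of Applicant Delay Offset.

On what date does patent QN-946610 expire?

Earliest priority filing: 3 May 1984.
Base term: 3 May 1984 + 15 years → 3 May 1999.
Marketing Approval Extension: 1365 days claimed exceeds the 1156-day cap, so +1156 days → 2 July 2002.
Applicant Delay Offset: −49 days → 14 May 2002.

May 14, 2002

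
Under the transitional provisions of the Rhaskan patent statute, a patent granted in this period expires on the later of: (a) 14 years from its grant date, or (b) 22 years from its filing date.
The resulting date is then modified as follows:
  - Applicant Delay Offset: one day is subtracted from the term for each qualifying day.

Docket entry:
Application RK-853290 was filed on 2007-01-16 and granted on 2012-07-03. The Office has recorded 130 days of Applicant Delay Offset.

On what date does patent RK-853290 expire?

(a) grant + 14 years → 3 July 2026.
(b) filing + 22 years → 16 January 2029.
Later of the two: 16 January 2029.
Applicant Delay Offset: −130 days → 8 September 2028.

2028-09-08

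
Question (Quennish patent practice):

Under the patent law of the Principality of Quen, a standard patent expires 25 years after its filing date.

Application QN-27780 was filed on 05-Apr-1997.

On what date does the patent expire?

2022-04-05

Filing date + 25 years → 5 April 2022.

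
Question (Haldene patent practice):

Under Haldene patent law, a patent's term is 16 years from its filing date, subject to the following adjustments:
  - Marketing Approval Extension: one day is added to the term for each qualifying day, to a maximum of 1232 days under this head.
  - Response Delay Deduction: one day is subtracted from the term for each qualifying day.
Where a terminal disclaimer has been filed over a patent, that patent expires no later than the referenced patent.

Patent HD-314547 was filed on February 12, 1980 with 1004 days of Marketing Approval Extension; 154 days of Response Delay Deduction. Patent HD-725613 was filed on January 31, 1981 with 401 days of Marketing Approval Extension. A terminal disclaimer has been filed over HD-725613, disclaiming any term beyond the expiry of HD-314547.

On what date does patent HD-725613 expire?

March 8, 1998

Natural term of HD-725613:
  Base: filing + 16 years → 31 January 1997.
  Marketing Approval Extension: 401 days (within the 1232-day cap) → +401 days → 8 March 1998.
Expiry of referenced patent HD-314547:
  Base: filing + 16 years → 12 February 1996.
  Marketing Approval Extension: 1004 days (within the 1232-day cap) → +1004 days → 12 November 1998.
  Response Delay Deduction: −154 days → 11 June 1998.
Terminal disclaimer: HD-725613 expires on the earlier of 8 March 1998 and 11 June 1998.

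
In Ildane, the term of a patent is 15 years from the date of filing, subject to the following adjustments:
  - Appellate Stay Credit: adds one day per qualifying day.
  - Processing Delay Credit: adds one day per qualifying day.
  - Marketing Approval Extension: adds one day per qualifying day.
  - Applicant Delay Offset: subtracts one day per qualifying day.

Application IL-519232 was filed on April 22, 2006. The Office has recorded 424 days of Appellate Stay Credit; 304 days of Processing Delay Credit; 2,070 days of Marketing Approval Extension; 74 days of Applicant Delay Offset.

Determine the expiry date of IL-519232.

Base term: filing date + 15 years → 22 April 2021.
Appellate Stay Credit: +424 days → 20 June 2022.
Processing Delay Credit: +304 days → 20 April 2023.
Marketing Approval Extension: +2070 days → 19 December 2028.
Applicant Delay Offset: −74 days → 6 October 2028.

October 6, 2028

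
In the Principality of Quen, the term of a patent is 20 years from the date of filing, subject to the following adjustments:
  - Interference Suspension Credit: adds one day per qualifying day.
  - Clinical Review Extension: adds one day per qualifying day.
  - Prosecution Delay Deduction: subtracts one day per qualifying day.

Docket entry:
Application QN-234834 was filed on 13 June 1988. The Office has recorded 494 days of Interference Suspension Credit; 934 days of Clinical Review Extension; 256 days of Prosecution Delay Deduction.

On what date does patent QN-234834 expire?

Base term: filing date + 20 years → 13 June 2008.
Interference Suspension Credit: +494 days → 20 October 2009.
Clinical Review Extension: +934 days → 11 May 2012.
Prosecution Delay Deduction: −256 days → 29 August 2011.

August 29, 2011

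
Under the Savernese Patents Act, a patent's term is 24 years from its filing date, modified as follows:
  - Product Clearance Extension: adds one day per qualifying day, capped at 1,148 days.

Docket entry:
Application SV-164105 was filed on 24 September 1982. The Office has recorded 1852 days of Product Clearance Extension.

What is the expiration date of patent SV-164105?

Base term: filing date + 24 years → 24 September 2006.
Product Clearance Extension: 1852 days claimed exceeds the 1148-day cap, so +1148 days → 15 November 2009.

2009-11-15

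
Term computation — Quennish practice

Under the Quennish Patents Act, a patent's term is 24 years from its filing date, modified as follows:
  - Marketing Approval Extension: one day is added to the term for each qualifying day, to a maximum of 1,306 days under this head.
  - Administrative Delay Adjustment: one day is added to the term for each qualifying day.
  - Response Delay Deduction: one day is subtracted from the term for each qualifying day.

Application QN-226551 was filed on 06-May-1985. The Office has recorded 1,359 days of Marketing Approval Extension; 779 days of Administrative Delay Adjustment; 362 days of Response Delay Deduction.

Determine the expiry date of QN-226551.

Base term: filing date + 24 years → 6 May 2009.
Marketing Approval Extension: 1359 days claimed exceeds the 1306-day cap, so +1306 days → 2 December 2012.
Administrative Delay Adjustment: +779 days → 20 January 2015.
Response Delay Deduction: −362 days → 23 January 2014.

2014-01-23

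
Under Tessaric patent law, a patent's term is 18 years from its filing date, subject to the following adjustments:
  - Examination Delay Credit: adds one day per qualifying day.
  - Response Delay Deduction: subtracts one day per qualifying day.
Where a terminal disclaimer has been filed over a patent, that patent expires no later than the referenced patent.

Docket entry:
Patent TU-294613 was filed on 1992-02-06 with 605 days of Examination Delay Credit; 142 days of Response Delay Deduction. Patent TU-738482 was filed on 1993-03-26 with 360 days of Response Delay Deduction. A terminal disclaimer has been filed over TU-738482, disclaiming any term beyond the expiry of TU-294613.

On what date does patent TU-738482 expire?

Natural term of TU-738482:
  Base: filing + 18 years → 26 March 2011.
  Response Delay Deduction: −360 days → 31 March 2010.
Expiry of referenced patent TU-294613:
  Base: filing + 18 years → 6 February 2010.
  Examination Delay Credit: +605 days → 4 October 2011.
  Response Delay Deduction: −142 days → 15 May 2011.
Terminal disclaimer: TU-738482 expires on the earlier of 31 March 2010 and 15 May 2011.

March 31, 2010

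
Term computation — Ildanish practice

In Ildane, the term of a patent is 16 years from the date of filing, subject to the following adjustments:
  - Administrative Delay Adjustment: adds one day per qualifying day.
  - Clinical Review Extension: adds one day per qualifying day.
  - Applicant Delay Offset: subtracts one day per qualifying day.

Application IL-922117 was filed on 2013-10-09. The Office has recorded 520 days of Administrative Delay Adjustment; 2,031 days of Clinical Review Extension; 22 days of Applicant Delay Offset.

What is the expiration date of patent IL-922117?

Base term: filing date + 16 years → 9 October 2029.
Administrative Delay Adjustment: +520 days → 13 March 2031.
Clinical Review Extension: +2031 days → 3 October 2036.
Applicant Delay Offset: −22 days → 11 September 2036.

September 11, 2036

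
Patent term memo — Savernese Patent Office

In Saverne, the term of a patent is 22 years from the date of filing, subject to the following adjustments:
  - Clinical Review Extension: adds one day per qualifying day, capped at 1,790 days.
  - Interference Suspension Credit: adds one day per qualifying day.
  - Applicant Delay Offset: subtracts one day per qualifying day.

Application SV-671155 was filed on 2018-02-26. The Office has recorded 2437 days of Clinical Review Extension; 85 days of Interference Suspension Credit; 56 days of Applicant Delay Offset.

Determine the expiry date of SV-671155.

Base term: filing date + 22 years → 26 February 2040.
Clinical Review Extension: 2437 days claimed exceeds the 1790-day cap, so +1790 days → 20 January 2045.
Interference Suspension Credit: +85 days → 15 April 2045.
Applicant Delay Offset: −56 days → 18 February 2045.

2045-02-18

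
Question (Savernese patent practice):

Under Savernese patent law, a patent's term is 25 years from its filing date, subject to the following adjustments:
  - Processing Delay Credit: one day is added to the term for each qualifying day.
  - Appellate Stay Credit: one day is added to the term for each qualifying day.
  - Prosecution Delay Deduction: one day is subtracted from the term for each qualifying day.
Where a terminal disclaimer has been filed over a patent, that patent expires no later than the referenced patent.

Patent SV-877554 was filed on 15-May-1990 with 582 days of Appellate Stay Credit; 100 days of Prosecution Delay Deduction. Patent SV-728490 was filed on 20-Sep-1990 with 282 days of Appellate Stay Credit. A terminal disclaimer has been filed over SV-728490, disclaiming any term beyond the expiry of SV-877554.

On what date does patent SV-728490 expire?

2016-06-28

Natural term of SV-728490:
  Base: filing + 25 years → 20 September 2015.
  Appellate Stay Credit: +282 days → 28 June 2016.
Expiry of referenced patent SV-877554:
  Base: filing + 25 years → 15 May 2015.
  Appellate Stay Credit: +582 days → 17 December 2016.
  Prosecution Delay Deduction: −100 days → 8 September 2016.
Terminal disclaimer: SV-728490 expires on the earlier of 28 June 2016 and 8 September 2016.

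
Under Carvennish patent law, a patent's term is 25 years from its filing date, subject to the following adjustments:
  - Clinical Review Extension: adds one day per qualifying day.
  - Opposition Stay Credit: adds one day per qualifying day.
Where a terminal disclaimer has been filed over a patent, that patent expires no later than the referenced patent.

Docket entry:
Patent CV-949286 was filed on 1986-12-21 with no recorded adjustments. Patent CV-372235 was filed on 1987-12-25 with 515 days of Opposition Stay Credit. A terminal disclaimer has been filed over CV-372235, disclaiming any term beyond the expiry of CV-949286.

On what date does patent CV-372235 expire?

Natural term of CV-372235:
  Base: filing + 25 years → 25 December 2012.
  Opposition Stay Credit: +515 days → 24 May 2014.
Expiry of referenced patent CV-949286:
  Base: filing + 25 years → 21 December 2011.
Terminal disclaimer: CV-372235 expires on the earlier of 24 May 2014 and 21 December 2011.

2011-12-21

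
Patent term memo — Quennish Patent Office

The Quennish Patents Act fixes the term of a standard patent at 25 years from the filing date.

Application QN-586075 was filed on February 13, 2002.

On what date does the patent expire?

Filing date + 25 years → 13 February 2027.

2027-02-13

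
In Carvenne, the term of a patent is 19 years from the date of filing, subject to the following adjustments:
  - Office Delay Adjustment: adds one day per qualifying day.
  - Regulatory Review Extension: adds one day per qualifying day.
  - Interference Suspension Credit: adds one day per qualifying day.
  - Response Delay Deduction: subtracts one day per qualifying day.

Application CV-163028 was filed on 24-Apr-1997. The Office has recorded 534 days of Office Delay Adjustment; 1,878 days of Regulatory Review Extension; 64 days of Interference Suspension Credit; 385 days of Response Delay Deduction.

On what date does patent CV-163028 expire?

January 14, 2022

Base term: filing date + 19 years → 24 April 2016.
Office Delay Adjustment: +534 days → 10 October 2017.
Regulatory Review Extension: +1878 days → 1 December 2022.
Interference Suspension Credit: +64 days → 3 February 2023.
Response Delay Deduction: −385 days → 14 January 2022.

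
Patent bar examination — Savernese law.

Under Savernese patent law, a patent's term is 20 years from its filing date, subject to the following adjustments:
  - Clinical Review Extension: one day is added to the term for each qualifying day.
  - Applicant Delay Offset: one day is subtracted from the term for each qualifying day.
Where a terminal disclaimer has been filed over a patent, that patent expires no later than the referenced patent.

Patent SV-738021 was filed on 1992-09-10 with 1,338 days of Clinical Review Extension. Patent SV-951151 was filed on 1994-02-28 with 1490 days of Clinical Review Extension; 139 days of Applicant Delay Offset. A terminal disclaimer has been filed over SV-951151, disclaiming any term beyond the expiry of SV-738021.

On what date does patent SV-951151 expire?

Natural term of SV-951151:
  Base: filing + 20 years → 28 February 2014.
  Clinical Review Extension: +1490 days → 29 March 2018.
  Applicant Delay Offset: −139 days → 10 November 2017.
Expiry of referenced patent SV-738021:
  Base: filing + 20 years → 10 September 2012.
  Clinical Review Extension: +1338 days → 10 May 2016.
Terminal disclaimer: SV-951151 expires on the earlier of 10 November 2017 and 10 May 2016.

2016-05-10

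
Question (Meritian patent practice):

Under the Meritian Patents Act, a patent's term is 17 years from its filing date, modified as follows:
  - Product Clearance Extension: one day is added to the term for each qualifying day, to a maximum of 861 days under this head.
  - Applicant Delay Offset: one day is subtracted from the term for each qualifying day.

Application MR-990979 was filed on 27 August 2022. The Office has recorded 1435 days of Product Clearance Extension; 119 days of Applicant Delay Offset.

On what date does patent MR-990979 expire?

Base term: filing date + 17 years → 27 August 2039.
Product Clearance Extension: 1435 days claimed exceeds the 861-day cap, so +861 days → 4 January 2042.
Applicant Delay Offset: −119 days → 7 September 2041.

2041-09-07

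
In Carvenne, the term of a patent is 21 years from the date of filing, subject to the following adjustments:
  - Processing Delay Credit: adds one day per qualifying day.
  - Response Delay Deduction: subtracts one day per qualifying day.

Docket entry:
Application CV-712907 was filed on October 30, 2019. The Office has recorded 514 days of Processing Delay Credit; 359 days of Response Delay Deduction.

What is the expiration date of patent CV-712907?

Base term: filing date + 21 years → 30 October 2040.
Processing Delay Credit: +514 days → 28 March 2042.
Response Delay Deduction: −359 days → 3 April 2041.

2041-04-03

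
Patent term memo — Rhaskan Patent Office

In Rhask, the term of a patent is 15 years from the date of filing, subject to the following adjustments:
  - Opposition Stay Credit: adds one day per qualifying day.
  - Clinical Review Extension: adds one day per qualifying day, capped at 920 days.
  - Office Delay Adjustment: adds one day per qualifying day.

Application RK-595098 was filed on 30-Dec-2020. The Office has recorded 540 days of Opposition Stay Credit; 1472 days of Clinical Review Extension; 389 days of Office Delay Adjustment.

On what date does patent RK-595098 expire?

January 21, 2041

Base term: filing date + 15 years → 30 December 2035.
Opposition Stay Credit: +540 days → 22 June 2037.
Clinical Review Extension: 1472 days claimed exceeds the 920-day cap, so +920 days → 29 December 2039.
Office Delay Adjustment: +389 days → 21 January 2041.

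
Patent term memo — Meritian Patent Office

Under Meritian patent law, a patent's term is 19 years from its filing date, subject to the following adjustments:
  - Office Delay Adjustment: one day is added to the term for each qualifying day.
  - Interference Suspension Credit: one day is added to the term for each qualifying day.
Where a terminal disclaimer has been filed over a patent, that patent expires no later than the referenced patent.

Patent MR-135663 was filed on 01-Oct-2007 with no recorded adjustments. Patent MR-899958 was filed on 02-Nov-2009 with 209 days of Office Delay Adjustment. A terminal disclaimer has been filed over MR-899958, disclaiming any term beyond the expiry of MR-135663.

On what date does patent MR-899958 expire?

Natural term of MR-899958:
  Base: filing + 19 years → 2 November 2028.
  Office Delay Adjustment: +209 days → 30 May 2029.
Expiry of referenced patent MR-135663:
  Base: filing + 19 years → 1 October 2026.
Terminal disclaimer: MR-899958 expires on the earlier of 30 May 2029 and 1 October 2026.

October 1, 2026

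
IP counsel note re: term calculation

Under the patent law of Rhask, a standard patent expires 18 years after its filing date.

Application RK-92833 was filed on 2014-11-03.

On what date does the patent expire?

Filing date + 18 years → 3 November 2032.

2032-11-03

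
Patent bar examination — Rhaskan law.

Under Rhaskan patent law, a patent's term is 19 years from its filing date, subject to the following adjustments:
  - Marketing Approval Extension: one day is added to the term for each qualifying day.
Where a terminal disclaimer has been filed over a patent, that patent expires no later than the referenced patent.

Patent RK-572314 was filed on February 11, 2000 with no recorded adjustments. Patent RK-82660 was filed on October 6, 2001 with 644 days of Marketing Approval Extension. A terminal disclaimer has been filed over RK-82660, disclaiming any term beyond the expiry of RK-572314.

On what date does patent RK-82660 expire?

2019-02-11

Natural term of RK-82660:
  Base: filing + 19 years → 6 October 2020.
  Marketing Approval Extension: +644 days → 12 July 2022.
Expiry of referenced patent RK-572314:
  Base: filing + 19 years → 11 February 2019.
Terminal disclaimer: RK-82660 expires on the earlier of 12 July 2022 and 11 February 2019.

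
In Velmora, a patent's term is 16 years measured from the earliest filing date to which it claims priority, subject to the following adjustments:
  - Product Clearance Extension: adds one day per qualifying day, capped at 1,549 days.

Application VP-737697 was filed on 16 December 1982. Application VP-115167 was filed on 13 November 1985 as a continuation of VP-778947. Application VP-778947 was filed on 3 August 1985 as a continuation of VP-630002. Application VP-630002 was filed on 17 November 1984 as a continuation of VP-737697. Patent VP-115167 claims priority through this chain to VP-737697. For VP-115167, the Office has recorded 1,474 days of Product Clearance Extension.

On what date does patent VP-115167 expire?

December 29, 2002

Earliest priority filing: 16 December 1982.
Base term: 16 December 1982 + 16 years → 16 December 1998.
Product Clearance Extension: 1474 days (within the 1549-day cap) → +1474 days → 29 December 2002.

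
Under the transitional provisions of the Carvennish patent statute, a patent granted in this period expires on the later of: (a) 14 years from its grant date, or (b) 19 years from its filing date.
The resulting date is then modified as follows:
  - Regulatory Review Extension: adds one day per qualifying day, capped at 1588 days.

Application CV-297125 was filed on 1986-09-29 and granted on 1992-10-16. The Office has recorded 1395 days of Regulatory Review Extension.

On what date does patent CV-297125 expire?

August 11, 2010

(a) grant + 14 years → 16 October 2006.
(b) filing + 19 years → 29 September 2005.
Later of the two: 16 October 2006.
Regulatory Review Extension: 1395 days (within the 1588-day cap) → +1395 days → 11 August 2010.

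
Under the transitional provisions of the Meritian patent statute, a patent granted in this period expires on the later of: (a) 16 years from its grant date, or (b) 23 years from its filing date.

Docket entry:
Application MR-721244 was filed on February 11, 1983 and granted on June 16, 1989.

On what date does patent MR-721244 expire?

2006-02-11

(a) grant + 16 years → 16 June 2005.
(b) filing + 23 years → 11 February 2006.
Later of the two: 11 February 2006.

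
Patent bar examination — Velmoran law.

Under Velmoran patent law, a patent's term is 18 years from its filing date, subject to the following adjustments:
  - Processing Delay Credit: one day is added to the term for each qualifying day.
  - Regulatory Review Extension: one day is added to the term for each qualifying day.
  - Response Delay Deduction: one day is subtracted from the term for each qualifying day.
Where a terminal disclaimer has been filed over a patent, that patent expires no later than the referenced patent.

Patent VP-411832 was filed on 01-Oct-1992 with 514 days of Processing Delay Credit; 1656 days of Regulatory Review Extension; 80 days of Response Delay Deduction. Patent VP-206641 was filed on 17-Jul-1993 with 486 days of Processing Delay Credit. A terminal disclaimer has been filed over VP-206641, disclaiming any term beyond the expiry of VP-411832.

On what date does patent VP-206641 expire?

Natural term of VP-206641:
  Base: filing + 18 years → 17 July 2011.
  Processing Delay Credit: +486 days → 14 November 2012.
Expiry of referenced patent VP-411832:
  Base: filing + 18 years → 1 October 2010.
  Processing Delay Credit: +514 days → 27 February 2012.
  Regulatory Review Extension: +1656 days → 9 September 2016.
  Response Delay Deduction: −80 days → 21 June 2016.
Terminal disclaimer: VP-206641 expires on the earlier of 14 November 2012 and 21 June 2016.

2012-11-14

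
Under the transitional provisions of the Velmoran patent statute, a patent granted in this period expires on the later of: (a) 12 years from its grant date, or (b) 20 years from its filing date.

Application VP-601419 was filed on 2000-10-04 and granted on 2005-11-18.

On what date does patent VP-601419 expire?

(a) grant + 12 years → 18 November 2017.
(b) filing + 20 years → 4 October 2020.
Later of the two: 4 October 2020.

October 4, 2020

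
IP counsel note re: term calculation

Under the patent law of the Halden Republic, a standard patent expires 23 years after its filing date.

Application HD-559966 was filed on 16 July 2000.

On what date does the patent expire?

July 16, 2023

Filing date + 23 years → 16 July 2023.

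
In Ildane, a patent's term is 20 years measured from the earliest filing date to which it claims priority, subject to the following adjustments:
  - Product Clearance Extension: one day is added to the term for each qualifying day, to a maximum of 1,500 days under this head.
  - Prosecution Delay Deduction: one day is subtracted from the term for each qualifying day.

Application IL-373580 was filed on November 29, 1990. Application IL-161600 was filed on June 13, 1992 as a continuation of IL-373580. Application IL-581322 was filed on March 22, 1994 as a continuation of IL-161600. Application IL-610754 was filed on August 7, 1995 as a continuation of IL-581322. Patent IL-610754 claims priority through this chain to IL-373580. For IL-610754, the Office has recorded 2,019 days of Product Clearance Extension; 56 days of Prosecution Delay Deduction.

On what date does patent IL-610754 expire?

2014-11-12

Earliest priority filing: 29 November 1990.
Base term: 29 November 1990 + 20 years → 29 November 2010.
Product Clearance Extension: 2019 days claimed exceeds the 1500-day cap, so +1500 days → 7 January 2015.
Prosecution Delay Deduction: −56 days → 12 November 2014.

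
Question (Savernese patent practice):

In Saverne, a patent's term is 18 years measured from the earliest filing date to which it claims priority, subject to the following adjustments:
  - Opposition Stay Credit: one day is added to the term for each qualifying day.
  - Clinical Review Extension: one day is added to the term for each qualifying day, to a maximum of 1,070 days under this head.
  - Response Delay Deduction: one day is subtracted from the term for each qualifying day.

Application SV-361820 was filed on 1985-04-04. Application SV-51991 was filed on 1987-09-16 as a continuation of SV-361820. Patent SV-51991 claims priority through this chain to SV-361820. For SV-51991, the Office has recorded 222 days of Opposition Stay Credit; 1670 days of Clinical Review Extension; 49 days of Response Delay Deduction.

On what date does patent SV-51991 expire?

Earliest priority filing: 4 April 1985.
Base term: 4 April 1985 + 18 years → 4 April 2003.
Opposition Stay Credit: +222 days → 12 November 2003.
Clinical Review Extension: 1670 days claimed exceeds the 1070-day cap, so +1070 days → 17 October 2006.
Response Delay Deduction: −49 days → 29 August 2006.

August 29, 2006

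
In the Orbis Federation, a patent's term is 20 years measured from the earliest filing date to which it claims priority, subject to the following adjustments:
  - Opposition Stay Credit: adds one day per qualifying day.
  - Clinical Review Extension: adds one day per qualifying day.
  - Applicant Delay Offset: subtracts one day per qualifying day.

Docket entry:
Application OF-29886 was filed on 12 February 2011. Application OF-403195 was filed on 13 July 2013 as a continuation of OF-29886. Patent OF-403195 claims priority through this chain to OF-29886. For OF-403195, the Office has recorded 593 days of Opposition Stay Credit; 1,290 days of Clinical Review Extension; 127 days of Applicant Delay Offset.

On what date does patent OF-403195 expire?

2035-12-04

Earliest priority filing: 12 February 2011.
Base term: 12 February 2011 + 20 years → 12 February 2031.
Opposition Stay Credit: +593 days → 27 September 2032.
Clinical Review Extension: +1290 days → 9 April 2036.
Applicant Delay Offset: −127 days → 4 December 2035.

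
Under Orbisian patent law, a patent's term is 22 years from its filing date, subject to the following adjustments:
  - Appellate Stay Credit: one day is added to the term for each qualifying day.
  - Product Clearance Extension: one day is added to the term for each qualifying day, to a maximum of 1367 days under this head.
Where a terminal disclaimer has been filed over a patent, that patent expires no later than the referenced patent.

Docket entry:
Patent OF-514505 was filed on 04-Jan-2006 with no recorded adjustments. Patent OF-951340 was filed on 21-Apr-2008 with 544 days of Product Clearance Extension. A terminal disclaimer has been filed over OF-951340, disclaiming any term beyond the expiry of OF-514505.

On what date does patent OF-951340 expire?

Natural term of OF-951340:
  Base: filing + 22 years → 21 April 2030.
  Product Clearance Extension: 544 days (within the 1367-day cap) → +544 days → 17 October 2031.
Expiry of referenced patent OF-514505:
  Base: filing + 22 years → 4 January 2028.
Terminal disclaimer: OF-951340 expires on the earlier of 17 October 2031 and 4 January 2028.

January 4, 2028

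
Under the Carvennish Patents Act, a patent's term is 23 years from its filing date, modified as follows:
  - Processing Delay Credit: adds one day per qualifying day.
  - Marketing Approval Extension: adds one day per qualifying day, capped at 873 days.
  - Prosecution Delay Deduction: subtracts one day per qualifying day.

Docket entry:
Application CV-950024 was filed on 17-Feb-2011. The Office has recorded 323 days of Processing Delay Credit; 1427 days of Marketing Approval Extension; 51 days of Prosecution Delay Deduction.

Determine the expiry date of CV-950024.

2037-04-07

Base term: filing date + 23 years → 17 February 2034.
Processing Delay Credit: +323 days → 6 January 2035.
Marketing Approval Extension: 1427 days claimed exceeds the 873-day cap, so +873 days → 28 May 2037.
Prosecution Delay Deduction: −51 days → 7 April 2037.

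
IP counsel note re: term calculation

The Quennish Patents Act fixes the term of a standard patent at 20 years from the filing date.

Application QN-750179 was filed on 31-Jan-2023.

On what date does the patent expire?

2043-01-31

Filing date + 20 years → 31 January 2043.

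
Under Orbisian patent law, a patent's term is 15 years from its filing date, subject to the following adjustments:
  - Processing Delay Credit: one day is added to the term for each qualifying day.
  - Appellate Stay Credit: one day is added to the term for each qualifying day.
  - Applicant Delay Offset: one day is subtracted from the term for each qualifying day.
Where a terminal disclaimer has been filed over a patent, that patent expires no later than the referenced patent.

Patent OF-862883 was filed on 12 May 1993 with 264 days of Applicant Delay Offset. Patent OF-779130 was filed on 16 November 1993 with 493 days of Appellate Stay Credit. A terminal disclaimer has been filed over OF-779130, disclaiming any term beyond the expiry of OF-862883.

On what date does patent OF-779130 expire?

August 22, 2007

Natural term of OF-779130:
  Base: filing + 15 years → 16 November 2008.
  Appellate Stay Credit: +493 days → 24 March 2010.
Expiry of referenced patent OF-862883:
  Base: filing + 15 years → 12 May 2008.
  Applicant Delay Offset: −264 days → 22 August 2007.
Terminal disclaimer: OF-779130 expires on the earlier of 24 March 2010 and 22 August 2007.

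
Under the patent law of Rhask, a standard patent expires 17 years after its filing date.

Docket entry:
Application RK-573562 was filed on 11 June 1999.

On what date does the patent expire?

Filing date + 17 years → 11 June 2016.

June 11, 2016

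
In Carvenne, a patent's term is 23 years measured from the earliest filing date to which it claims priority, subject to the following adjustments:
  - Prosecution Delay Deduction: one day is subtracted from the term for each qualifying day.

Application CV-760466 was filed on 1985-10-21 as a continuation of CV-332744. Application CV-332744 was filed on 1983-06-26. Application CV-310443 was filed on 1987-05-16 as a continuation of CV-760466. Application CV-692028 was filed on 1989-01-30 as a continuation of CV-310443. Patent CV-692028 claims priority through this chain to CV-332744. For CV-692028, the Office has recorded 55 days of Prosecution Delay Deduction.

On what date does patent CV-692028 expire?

May 2, 2006

Earliest priority filing: 26 June 1983.
Base term: 26 June 1983 + 23 years → 26 June 2006.
Prosecution Delay Deduction: −55 days → 2 May 2006.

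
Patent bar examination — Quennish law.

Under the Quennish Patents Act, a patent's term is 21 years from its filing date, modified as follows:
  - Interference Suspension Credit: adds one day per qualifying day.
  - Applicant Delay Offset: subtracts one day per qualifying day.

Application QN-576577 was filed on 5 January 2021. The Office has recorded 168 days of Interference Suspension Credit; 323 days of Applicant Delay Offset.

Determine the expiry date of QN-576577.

2041-08-03

Base term: filing date + 21 years → 5 January 2042.
Interference Suspension Credit: +168 days → 22 June 2042.
Applicant Delay Offset: −323 days → 3 August 2041.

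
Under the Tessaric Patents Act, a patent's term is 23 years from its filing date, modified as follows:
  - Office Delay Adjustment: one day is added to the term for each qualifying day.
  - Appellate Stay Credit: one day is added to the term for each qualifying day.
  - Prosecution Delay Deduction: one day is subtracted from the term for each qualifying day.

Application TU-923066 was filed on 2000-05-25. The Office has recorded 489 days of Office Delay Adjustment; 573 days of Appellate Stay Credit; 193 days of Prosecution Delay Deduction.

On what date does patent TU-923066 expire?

Base term: filing date + 23 years → 25 May 2023.
Office Delay Adjustment: +489 days → 25 September 2024.
Appellate Stay Credit: +573 days → 21 April 2026.
Prosecution Delay Deduction: −193 days → 10 October 2025.

2025-10-10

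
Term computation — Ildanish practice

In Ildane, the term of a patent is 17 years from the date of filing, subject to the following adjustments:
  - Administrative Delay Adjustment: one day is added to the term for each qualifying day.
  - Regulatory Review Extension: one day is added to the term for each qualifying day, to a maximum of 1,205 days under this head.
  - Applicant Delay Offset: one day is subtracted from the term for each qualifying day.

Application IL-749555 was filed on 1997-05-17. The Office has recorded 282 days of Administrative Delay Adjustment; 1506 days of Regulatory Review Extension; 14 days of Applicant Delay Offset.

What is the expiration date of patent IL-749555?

2018-05-29

Base term: filing date + 17 years → 17 May 2014.
Administrative Delay Adjustment: +282 days → 23 February 2015.
Regulatory Review Extension: 1506 days claimed exceeds the 1205-day cap, so +1205 days → 12 June 2018.
Applicant Delay Offset: −14 days → 29 May 2018.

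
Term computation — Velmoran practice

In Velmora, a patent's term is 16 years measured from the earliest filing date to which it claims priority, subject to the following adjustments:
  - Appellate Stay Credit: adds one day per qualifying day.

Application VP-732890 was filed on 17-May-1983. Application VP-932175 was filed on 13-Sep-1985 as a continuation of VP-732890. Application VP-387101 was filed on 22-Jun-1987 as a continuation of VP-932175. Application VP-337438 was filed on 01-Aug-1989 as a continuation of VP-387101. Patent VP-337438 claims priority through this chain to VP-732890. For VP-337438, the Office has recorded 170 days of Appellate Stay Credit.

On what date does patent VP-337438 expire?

1999-11-03

Earliest priority filing: 17 May 1983.
Base term: 17 May 1983 + 16 years → 17 May 1999.
Appellate Stay Credit: +170 days → 3 November 1999.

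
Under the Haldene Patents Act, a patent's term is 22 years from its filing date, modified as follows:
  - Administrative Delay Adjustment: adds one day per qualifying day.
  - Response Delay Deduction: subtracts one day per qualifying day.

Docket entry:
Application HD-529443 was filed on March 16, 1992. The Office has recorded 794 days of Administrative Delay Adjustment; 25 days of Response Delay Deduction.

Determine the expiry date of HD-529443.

April 23, 2016

Base term: filing date + 22 years → 16 March 2014.
Administrative Delay Adjustment: +794 days → 18 May 2016.
Response Delay Deduction: −25 days → 23 April 2016.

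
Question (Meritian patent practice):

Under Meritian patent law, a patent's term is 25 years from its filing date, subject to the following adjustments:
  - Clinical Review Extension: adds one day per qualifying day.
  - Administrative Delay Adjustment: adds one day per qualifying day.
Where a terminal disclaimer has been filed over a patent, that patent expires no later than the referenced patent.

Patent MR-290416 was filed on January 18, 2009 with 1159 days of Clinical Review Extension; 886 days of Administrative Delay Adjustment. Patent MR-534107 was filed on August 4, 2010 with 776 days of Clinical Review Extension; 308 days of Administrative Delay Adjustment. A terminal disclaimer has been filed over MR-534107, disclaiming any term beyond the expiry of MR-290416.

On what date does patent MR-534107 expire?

July 23, 2038

Natural term of MR-534107:
  Base: filing + 25 years → 4 August 2035.
  Clinical Review Extension: +776 days → 18 September 2037.
  Administrative Delay Adjustment: +308 days → 23 July 2038.
Expiry of referenced patent MR-290416:
  Base: filing + 25 years → 18 January 2034.
  Clinical Review Extension: +1159 days → 22 March 2037.
  Administrative Delay Adjustment: +886 days → 25 August 2039.
Terminal disclaimer: MR-534107 expires on the earlier of 23 July 2038 and 25 August 2039.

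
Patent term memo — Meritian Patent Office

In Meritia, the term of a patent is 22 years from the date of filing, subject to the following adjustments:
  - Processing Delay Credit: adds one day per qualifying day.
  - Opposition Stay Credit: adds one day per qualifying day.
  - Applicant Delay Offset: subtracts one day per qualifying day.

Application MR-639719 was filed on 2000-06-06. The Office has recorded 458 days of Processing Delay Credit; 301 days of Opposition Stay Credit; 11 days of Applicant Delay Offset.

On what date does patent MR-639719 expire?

2024-06-23

Base term: filing date + 22 years → 6 June 2022.
Processing Delay Credit: +458 days → 7 September 2023.
Opposition Stay Credit: +301 days → 4 July 2024.
Applicant Delay Offset: −11 days → 23 June 2024.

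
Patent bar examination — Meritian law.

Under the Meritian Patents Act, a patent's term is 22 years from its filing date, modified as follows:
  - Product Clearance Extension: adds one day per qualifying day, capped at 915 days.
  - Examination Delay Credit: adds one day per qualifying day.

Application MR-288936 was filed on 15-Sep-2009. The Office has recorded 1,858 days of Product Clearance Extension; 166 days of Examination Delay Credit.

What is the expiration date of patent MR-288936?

August 31, 2034

Base term: filing date + 22 years → 15 September 2031.
Product Clearance Extension: 1858 days claimed exceeds the 915-day cap, so +915 days → 18 March 2034.
Examination Delay Credit: +166 days → 31 August 2034.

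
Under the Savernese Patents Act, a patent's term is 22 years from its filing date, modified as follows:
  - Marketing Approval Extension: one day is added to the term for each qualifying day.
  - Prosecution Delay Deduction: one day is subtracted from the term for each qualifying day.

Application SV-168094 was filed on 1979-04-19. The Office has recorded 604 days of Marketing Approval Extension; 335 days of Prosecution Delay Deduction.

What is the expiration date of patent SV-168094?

Base term: filing date + 22 years → 19 April 2001.
Marketing Approval Extension: +604 days → 14 December 2002.
Prosecution Delay Deduction: −335 days → 13 January 2002.

January 13, 2002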